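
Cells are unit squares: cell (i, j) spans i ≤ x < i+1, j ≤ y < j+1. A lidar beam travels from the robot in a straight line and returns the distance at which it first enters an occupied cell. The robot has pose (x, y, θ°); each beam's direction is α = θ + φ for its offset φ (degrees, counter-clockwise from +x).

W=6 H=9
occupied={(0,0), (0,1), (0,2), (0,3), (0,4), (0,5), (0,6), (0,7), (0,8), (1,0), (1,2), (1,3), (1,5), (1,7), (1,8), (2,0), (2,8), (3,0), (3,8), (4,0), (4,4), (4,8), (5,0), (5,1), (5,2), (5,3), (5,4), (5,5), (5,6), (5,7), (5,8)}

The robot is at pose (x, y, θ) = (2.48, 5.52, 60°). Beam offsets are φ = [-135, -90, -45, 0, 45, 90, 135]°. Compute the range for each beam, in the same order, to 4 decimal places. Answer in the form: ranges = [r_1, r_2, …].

ranges = [4.6794, 1.7551, 2.6089, 2.8637, 1.8546, 0.5543, 0.4969]

beam 1: φ=-135°, α=285°
  cosα=0.2588 sinα=-0.9659 | (2,5) | tMaxX 2.0091 tMaxY 0.5383 | tΔX 3.8637 tΔY 1.0353
    t=0.5383 [y] (2,4)
    t=1.5736 [y] (2,3)
    t=2.0091 [x] (3,3)
    t=2.6089 [y] (3,2)
    t=3.6442 [y] (3,1)
    t=4.6794 [y] (3,0) — stop
  → r_1 = 4.6794
beam 2: φ=-90°, α=330°
  cosα=0.8660 sinα=-0.5000 | (2,5) | tMaxX 0.6004 tMaxY 1.0400 | tΔX 1.1547 tΔY 2.0000
    t=0.6004 [x] (3,5)
    t=1.0400 [y] (3,4)
    t=1.7551 [x] (4,4) — stop
  → r_2 = 1.7551
beam 3: φ=-45°, α=15°
  cosα=0.9659 sinα=0.2588 | (2,5) | tMaxX 0.5383 tMaxY 1.8546 | tΔX 1.0353 tΔY 3.8637
    t=0.5383 [x] (3,5)
    t=1.5736 [x] (4,5)
    t=1.8546 [y] (4,6)
    t=2.6089 [x] (5,6) — stop
  → r_3 = 2.6089
beam 4: φ=0°, α=60°
  cosα=0.5000 sinα=0.8660 | (2,5) | tMaxX 1.0400 tMaxY 0.5543 | tΔX 2.0000 tΔY 1.1547
    t=0.5543 [y] (2,6)
    t=1.0400 [x] (3,6)
    t=1.7090 [y] (3,7)
    t=2.8637 [y] (3,8) — stop
  → r_4 = 2.8637
beam 5: φ=45°, α=105°
  cosα=-0.2588 sinα=0.9659 | (2,5) | tMaxX 1.8546 tMaxY 0.4969 | tΔX 3.8637 tΔY 1.0353
    t=0.4969 [y] (2,6)
    t=1.5322 [y] (2,7)
    t=1.8546 [x] (1,7) — stop
  → r_5 = 1.8546
beam 6: φ=90°, α=150°
  cosα=-0.8660 sinα=0.5000 | (2,5) | tMaxX 0.5543 tMaxY 0.9600 | tΔX 1.1547 tΔY 2.0000
    t=0.5543 [x] (1,5) — stop
  → r_6 = 0.5543
beam 7: φ=135°, α=195°
  cosα=-0.9659 sinα=-0.2588 | (2,5) | tMaxX 0.4969 tMaxY 2.0091 | tΔX 1.0353 tΔY 3.8637
    t=0.4969 [x] (1,5) — stop
  → r_7 = 0.4969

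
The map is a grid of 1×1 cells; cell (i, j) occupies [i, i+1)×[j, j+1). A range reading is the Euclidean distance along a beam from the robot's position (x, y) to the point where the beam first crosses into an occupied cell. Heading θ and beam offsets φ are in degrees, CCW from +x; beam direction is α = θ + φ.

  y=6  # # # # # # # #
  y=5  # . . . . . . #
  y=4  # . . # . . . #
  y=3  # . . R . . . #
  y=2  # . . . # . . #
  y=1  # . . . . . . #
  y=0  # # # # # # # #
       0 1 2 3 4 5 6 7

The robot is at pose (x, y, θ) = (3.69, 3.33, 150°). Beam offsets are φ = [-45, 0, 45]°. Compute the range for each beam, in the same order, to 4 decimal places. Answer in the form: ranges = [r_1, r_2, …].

ranges = [0.6936, 3.1061, 2.7849]

beam 1: φ=-45°, α=105°
  d=(-0.2588,0.9659)  start (3,3)  tX=2.6660 tY=0.6936  stride 1/|dx|=3.8637 1/|dy|=1.0353
    cross y-line → (3,4), t=0.6936 (wall)
  → r_1 = 0.6936
beam 2: φ=0°, α=150°
  d=(-0.8660,0.5000)  start (3,3)  tX=0.7967 tY=1.3400  stride 1/|dx|=1.1547 1/|dy|=2.0000
    cross x-line → (2,3), t=0.7967
    cross y-line → (2,4), t=1.3400
    cross x-line → (1,4), t=1.9514
    cross x-line → (0,4), t=3.1061 (wall)
  → r_2 = 3.1061
beam 3: φ=45°, α=195°
  d=(-0.9659,-0.2588)  start (3,3)  tX=0.7143 tY=1.2750  stride 1/|dx|=1.0353 1/|dy|=3.8637
    cross x-line → (2,3), t=0.7143
    cross y-line → (2,2), t=1.2750
    cross x-line → (1,2), t=1.7496
    cross x-line → (0,2), t=2.7849 (wall)
  → r_3 = 2.7849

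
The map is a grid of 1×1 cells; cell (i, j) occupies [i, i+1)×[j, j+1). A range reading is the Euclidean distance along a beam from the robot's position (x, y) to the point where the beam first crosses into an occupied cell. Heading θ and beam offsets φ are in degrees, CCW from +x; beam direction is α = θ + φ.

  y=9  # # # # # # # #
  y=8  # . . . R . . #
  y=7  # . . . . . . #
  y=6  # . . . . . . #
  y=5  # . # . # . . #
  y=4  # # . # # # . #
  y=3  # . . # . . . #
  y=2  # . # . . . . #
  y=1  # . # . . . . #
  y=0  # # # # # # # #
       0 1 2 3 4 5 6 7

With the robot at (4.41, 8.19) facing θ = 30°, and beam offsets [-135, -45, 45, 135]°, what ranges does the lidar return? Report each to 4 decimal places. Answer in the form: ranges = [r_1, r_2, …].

ranges = [3.3025, 2.6814, 0.8386, 3.1296]

beam 1: φ=-135°, α=255°
  cosα=-0.2588 sinα=-0.9659 | (4,8) | tMaxX 1.5841 tMaxY 0.1967 | tΔX 3.8637 tΔY 1.0353
    t=0.1967 [y] (4,7)
    t=1.2320 [y] (4,6)
    t=1.5841 [x] (3,6)
    t=2.2673 [y] (3,5)
    t=3.3025 [y] (3,4) — stop
  → r_1 = 3.3025
beam 2: φ=-45°, α=345°
  cosα=0.9659 sinα=-0.2588 | (4,8) | tMaxX 0.6108 tMaxY 0.7341 | tΔX 1.0353 tΔY 3.8637
    t=0.6108 [x] (5,8)
    t=0.7341 [y] (5,7)
    t=1.6461 [x] (6,7)
    t=2.6814 [x] (7,7) — stop
  → r_2 = 2.6814
beam 3: φ=45°, α=75°
  cosα=0.2588 sinα=0.9659 | (4,8) | tMaxX 2.2796 tMaxY 0.8386 | tΔX 3.8637 tΔY 1.0353
    t=0.8386 [y] (4,9) — stop
  → r_3 = 0.8386
beam 4: φ=135°, α=165°
  cosα=-0.9659 sinα=0.2588 | (4,8) | tMaxX 0.4245 tMaxY 3.1296 | tΔX 1.0353 tΔY 3.8637
    t=0.4245 [x] (3,8)
    t=1.4597 [x] (2,8)
    t=2.4950 [x] (1,8)
    t=3.1296 [y] (1,9) — stop
  → r_4 = 3.1296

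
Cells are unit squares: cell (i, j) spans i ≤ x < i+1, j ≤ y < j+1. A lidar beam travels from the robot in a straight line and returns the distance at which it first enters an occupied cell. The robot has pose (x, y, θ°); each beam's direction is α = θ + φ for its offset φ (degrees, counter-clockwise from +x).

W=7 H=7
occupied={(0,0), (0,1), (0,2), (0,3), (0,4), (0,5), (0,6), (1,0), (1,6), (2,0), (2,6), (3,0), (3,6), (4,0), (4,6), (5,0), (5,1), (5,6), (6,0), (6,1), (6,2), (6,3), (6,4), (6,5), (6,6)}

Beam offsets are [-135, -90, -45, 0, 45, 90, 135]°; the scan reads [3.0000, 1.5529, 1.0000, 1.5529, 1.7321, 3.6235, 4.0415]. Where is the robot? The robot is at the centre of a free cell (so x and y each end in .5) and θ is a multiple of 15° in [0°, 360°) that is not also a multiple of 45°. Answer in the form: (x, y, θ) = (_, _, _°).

(x, y, θ) = (4.5, 2.5, 345°)

The pose lattice has 24·16 = 384 candidates. Test each by forward raycasting.
  (2.5, 4.5, 30°): beam 1 = 3.6235 ≠ 3.0000 ✗
  (2.5, 3.5, 150°): beam 1 = 3.6235 ≠ 3.0000 ✗
  (3.5, 2.5, 105°): beam 1 = 1.7321 ≠ 3.0000 ✗
  …
  (4.5, 2.5, 345°): r_1=3.0000, r_2=1.5529, r_3=1.0000, r_4=1.5529, r_5=1.7321, r_6=3.6235, r_7=4.0415 — all match ✓
Unique over the lattice → pose = (4.5, 2.5, 345°).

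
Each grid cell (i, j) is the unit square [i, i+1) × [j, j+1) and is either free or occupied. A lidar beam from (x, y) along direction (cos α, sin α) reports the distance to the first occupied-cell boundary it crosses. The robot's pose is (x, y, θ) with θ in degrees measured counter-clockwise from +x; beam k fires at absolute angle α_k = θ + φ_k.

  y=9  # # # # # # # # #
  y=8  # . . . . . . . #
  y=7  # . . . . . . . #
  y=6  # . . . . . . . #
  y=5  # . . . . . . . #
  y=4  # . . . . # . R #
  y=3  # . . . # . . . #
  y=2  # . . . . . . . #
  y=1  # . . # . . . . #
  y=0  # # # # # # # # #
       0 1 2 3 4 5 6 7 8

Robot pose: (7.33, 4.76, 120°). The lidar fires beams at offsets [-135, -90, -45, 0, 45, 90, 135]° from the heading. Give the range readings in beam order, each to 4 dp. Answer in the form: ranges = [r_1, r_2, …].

beam 1: φ=-135°, α=345°
  dir = (cos 345°, sin 345°) = (0.9659, -0.2588); from cell (7,4)
  next x-line at t=0.6936, next y-line at t=2.9364; Δt_x=1.0353, Δt_y=3.8637
    x: enter (8,4) at t=0.6936 ← occupied
  → r_1 = 0.6936
beam 2: φ=-90°, α=30°
  dir = (cos 30°, sin 30°) = (0.8660, 0.5000); from cell (7,4)
  next x-line at t=0.7736, next y-line at t=0.4800; Δt_x=1.1547, Δt_y=2.0000
    y: enter (7,5) at t=0.4800
    x: enter (8,5) at t=0.7736 ← occupied
  → r_2 = 0.7736
beam 3: φ=-45°, α=75°
  dir = (cos 75°, sin 75°) = (0.2588, 0.9659); from cell (7,4)
  next x-line at t=2.5887, next y-line at t=0.2485; Δt_x=3.8637, Δt_y=1.0353
    y: enter (7,5) at t=0.2485
    y: enter (7,6) at t=1.2837
    y: enter (7,7) at t=2.3190
    x: enter (8,7) at t=2.5887 ← occupied
  → r_3 = 2.5887
beam 4: φ=0°, α=120°
  dir = (cos 120°, sin 120°) = (-0.5000, 0.8660); from cell (7,4)
  next x-line at t=0.6600, next y-line at t=0.2771; Δt_x=2.0000, Δt_y=1.1547
    y: enter (7,5) at t=0.2771
    x: enter (6,5) at t=0.6600
    y: enter (6,6) at t=1.4318
    y: enter (6,7) at t=2.5865
    x: enter (5,7) at t=2.6600
    y: enter (5,8) at t=3.7412
    x: enter (4,8) at t=4.6600
    y: enter (4,9) at t=4.8959 ← occupied
  → r_4 = 4.8959
beam 5: φ=45°, α=165°
  dir = (cos 165°, sin 165°) = (-0.9659, 0.2588); from cell (7,4)
  next x-line at t=0.3416, next y-line at t=0.9273; Δt_x=1.0353, Δt_y=3.8637
    x: enter (6,4) at t=0.3416
    y: enter (6,5) at t=0.9273
    x: enter (5,5) at t=1.3769
    x: enter (4,5) at t=2.4122
    x: enter (3,5) at t=3.4475
    x: enter (2,5) at t=4.4827
    y: enter (2,6) at t=4.7910
    x: enter (1,6) at t=5.5180
    x: enter (0,6) at t=6.5533 ← occupied
  → r_5 = 6.5533
beam 6: φ=90°, α=210°
  dir = (cos 210°, sin 210°) = (-0.8660, -0.5000); from cell (7,4)
  next x-line at t=0.3811, next y-line at t=1.5200; Δt_x=1.1547, Δt_y=2.0000
    x: enter (6,4) at t=0.3811
    y: enter (6,3) at t=1.5200
    x: enter (5,3) at t=1.5358
    x: enter (4,3) at t=2.6905 ← occupied
  → r_6 = 2.6905
beam 7: φ=135°, α=255°
  dir = (cos 255°, sin 255°) = (-0.2588, -0.9659); from cell (7,4)
  next x-line at t=1.2750, next y-line at t=0.7868; Δt_x=3.8637, Δt_y=1.0353
    y: enter (7,3) at t=0.7868
    x: enter (6,3) at t=1.2750
    y: enter (6,2) at t=1.8221
    y: enter (6,1) at t=2.8574
    y: enter (6,0) at t=3.8926 ← occupied
  → r_7 = 3.8926

ranges = [0.6936, 0.7736, 2.5887, 4.8959, 6.5533, 2.6905, 3.8926]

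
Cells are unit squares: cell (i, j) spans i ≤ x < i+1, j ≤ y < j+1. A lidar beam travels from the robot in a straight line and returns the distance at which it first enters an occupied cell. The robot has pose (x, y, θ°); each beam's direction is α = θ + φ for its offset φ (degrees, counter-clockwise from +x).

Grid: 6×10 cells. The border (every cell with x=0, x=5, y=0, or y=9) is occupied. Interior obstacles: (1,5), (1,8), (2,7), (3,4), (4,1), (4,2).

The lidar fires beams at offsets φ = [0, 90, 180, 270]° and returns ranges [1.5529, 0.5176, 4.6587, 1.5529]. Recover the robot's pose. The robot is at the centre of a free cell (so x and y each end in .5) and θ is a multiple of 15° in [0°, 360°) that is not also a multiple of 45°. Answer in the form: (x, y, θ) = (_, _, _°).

Candidates: 26 free-cell centres × 16 headings = 416 poses. Raycast each; keep the one whose scan matches to 4 dp.
  (3.5, 5.5, 345°): beam 2 = 3.6235 ≠ 0.5176 ✗
  (4.5, 3.5, 345°): beam 1 = 0.5176 ≠ 1.5529 ✗
  (2.5, 5.5, 120°): beam 1 = 2.8868 ≠ 1.5529 ✗
  …
  (3.5, 7.5, 105°): r_1=1.5529, r_2=0.5176, r_3=4.6587, r_4=1.5529 — all match ✓
No second candidate reproduces the full scan.

(x, y, θ) = (3.5, 7.5, 105°)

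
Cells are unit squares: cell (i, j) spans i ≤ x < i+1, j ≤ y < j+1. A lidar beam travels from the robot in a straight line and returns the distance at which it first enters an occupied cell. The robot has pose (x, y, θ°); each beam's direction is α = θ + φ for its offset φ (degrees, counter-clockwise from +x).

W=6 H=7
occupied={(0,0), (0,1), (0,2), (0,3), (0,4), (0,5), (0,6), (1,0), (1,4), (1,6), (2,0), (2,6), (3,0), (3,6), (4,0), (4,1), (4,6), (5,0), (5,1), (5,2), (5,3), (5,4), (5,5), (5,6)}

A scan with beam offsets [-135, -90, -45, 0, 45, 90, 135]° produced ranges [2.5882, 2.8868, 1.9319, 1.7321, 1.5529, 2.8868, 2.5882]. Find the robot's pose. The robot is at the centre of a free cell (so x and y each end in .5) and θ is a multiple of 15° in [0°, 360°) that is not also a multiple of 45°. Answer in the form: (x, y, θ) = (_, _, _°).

The pose lattice has 18·16 = 288 candidates. Test each by forward raycasting.
  (2.5, 2.5, 165°): beam 1 = 2.8868 ≠ 2.5882 ✗
  (2.5, 3.5, 195°): beam 1 = 2.8868 ≠ 2.5882 ✗
  (1.5, 1.5, 165°): beam 1 = 4.0415 ≠ 2.5882 ✗
  (4.5, 5.5, 30°): beam 1 = 4.6587 ≠ 2.5882 ✗
  (4.5, 4.5, 300°): beam 1 = 3.6235 ≠ 2.5882 ✗
  …
  (3.5, 3.5, 330°): r_1=2.5882, r_2=2.8868, r_3=1.9319, r_4=1.7321, r_5=1.5529, r_6=2.8868, r_7=2.5882 — all match ✓
No second candidate reproduces the full scan.

(x, y, θ) = (3.5, 3.5, 330°)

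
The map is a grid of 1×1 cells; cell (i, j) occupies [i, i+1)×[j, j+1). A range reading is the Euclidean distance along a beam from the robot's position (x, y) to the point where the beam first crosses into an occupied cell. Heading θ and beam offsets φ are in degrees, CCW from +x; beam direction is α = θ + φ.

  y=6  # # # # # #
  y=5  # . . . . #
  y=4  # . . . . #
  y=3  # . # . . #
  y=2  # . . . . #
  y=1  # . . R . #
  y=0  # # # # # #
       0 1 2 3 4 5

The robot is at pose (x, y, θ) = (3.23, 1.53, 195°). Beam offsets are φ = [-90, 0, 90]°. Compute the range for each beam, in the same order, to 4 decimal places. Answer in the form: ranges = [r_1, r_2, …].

beam 1: φ=-90°, α=105°
  direction (-0.2588, 0.9659); cell (3,1); t to first gridline: x 0.8887, y 0.4866 (then +3.8637 / +1.0353)
    (3,2) via y @ 0.4866
    (2,2) via x @ 0.8887
    (2,3) via y @ 1.5219  # hit
  → r_1 = 1.5219
beam 2: φ=0°, α=195°
  direction (-0.9659, -0.2588); cell (3,1); t to first gridline: x 0.2381, y 2.0478 (then +1.0353 / +3.8637)
    (2,1) via x @ 0.2381
    (1,1) via x @ 1.2734
    (1,0) via y @ 2.0478  # hit
  → r_2 = 2.0478
beam 3: φ=90°, α=285°
  direction (0.2588, -0.9659); cell (3,1); t to first gridline: x 2.9751, y 0.5487 (then +3.8637 / +1.0353)
    (3,0) via y @ 0.5487  # hit
  → r_3 = 0.5487

ranges = [1.5219, 2.0478, 0.5487]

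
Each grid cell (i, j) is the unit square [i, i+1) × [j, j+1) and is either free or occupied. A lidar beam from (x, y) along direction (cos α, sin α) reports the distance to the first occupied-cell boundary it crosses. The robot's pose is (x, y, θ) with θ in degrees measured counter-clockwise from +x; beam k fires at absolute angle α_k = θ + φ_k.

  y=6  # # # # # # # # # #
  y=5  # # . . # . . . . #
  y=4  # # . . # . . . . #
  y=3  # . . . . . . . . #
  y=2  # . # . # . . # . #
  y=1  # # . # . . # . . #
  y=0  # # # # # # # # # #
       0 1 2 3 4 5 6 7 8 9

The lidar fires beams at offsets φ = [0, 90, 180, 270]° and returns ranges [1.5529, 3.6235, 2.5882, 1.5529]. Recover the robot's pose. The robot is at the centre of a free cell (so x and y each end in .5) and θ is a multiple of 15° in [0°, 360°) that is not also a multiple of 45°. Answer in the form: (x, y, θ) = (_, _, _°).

(x, y, θ) = (6.5, 4.5, 165°)

Enumerate (i+0.5, j+0.5, θ) over the 30 free cells and 16 admissible headings. For each, cast all 4 beams and compare to the given ranges.
  (4.5, 3.5, 30°): beam 1 = 5.0000 ≠ 1.5529 ✗
  (6.5, 3.5, 300°): beam 1 = 1.0000 ≠ 1.5529 ✗
  (5.5, 4.5, 300°): beam 1 = 2.8868 ≠ 1.5529 ✗
  …
  (6.5, 4.5, 165°): r_1=1.5529, r_2=3.6235, r_3=2.5882, r_4=1.5529 — all match ✓
Only this pose fits every beam.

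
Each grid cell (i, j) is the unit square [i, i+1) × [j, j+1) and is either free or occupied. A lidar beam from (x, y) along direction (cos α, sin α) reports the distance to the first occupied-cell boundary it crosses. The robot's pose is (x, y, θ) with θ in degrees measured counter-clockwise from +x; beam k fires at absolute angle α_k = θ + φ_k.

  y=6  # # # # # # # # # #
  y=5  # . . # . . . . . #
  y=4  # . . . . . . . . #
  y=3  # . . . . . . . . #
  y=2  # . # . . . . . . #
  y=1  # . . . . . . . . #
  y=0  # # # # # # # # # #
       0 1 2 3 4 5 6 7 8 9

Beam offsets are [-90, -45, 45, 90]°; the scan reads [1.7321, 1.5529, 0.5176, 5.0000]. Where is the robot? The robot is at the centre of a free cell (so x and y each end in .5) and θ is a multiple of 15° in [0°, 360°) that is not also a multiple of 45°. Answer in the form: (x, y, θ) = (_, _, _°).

(x, y, θ) = (2.5, 3.5, 240°)

Enumerate (i+0.5, j+0.5, θ) over the 38 free cells and 16 admissible headings. For each, cast all 4 beams and compare to the given ranges.
  (3.5, 2.5, 240°): beam 1 = 0.5774 ≠ 1.7321 ✗
  (6.5, 4.5, 300°): beam 1 = 4.0415 ≠ 1.7321 ✗
  (3.5, 1.5, 330°): beam 1 = 0.5774 ≠ 1.7321 ✗
  (3.5, 1.5, 210°): beam 1 = 1.0000 ≠ 1.7321 ✗
  (6.5, 1.5, 240°): beam 1 = 6.3509 ≠ 1.7321 ✗
  …
  (2.5, 3.5, 240°): r_1=1.7321, r_2=1.5529, r_3=0.5176, r_4=5.0000 — all match ✓
Only this pose fits every beam.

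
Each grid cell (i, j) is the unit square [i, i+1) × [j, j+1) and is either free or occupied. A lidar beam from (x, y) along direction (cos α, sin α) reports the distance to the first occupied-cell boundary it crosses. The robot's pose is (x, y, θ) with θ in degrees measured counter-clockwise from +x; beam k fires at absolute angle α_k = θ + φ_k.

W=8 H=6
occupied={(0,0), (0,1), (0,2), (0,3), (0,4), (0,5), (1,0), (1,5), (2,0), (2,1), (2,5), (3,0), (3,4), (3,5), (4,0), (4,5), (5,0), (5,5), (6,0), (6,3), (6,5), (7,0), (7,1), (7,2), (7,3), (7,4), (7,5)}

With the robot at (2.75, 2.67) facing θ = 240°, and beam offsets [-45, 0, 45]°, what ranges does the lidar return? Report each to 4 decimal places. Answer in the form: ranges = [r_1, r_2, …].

ranges = [1.8117, 0.7736, 0.6936]

beam 1: φ=-45°, α=195°
  dir = (cos 195°, sin 195°) = (-0.9659, -0.2588); from cell (2,2)
  next x-line at t=0.7765, next y-line at t=2.5887; Δt_x=1.0353, Δt_y=3.8637
    x: enter (1,2) at t=0.7765
    x: enter (0,2) at t=1.8117 ← occupied
  → r_1 = 1.8117
beam 2: φ=0°, α=240°
  dir = (cos 240°, sin 240°) = (-0.5000, -0.8660); from cell (2,2)
  next x-line at t=1.5000, next y-line at t=0.7736; Δt_x=2.0000, Δt_y=1.1547
    y: enter (2,1) at t=0.7736 ← occupied
  → r_2 = 0.7736
beam 3: φ=45°, α=285°
  dir = (cos 285°, sin 285°) = (0.2588, -0.9659); from cell (2,2)
  next x-line at t=0.9659, next y-line at t=0.6936; Δt_x=3.8637, Δt_y=1.0353
    y: enter (2,1) at t=0.6936 ← occupied
  → r_3 = 0.6936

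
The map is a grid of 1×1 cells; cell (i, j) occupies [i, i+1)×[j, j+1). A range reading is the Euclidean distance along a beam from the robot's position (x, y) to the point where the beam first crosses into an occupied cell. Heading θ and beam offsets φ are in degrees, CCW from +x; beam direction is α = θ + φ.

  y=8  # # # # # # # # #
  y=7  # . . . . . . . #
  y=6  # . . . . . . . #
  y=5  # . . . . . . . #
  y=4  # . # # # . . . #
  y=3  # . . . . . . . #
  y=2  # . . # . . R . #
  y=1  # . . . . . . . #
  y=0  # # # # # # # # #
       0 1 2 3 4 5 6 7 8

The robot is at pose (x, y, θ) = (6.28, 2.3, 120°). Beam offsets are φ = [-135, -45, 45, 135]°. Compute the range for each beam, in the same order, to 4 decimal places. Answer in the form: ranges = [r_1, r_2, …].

beam 1: φ=-135°, α=345°
  dir = (cos 345°, sin 345°) = (0.9659, -0.2588); from cell (6,2)
  next x-line at t=0.7454, next y-line at t=1.1591; Δt_x=1.0353, Δt_y=3.8637
    x: enter (7,2) at t=0.7454
    y: enter (7,1) at t=1.1591
    x: enter (8,1) at t=1.7807 ← occupied
  → r_1 = 1.7807
beam 2: φ=-45°, α=75°
  dir = (cos 75°, sin 75°) = (0.2588, 0.9659); from cell (6,2)
  next x-line at t=2.7819, next y-line at t=0.7247; Δt_x=3.8637, Δt_y=1.0353
    y: enter (6,3) at t=0.7247
    y: enter (6,4) at t=1.7600
    x: enter (7,4) at t=2.7819
    y: enter (7,5) at t=2.7952
    y: enter (7,6) at t=3.8305
    y: enter (7,7) at t=4.8658
    y: enter (7,8) at t=5.9011 ← occupied
  → r_2 = 5.9011
beam 3: φ=45°, α=165°
  dir = (cos 165°, sin 165°) = (-0.9659, 0.2588); from cell (6,2)
  next x-line at t=0.2899, next y-line at t=2.7046; Δt_x=1.0353, Δt_y=3.8637
    x: enter (5,2) at t=0.2899
    x: enter (4,2) at t=1.3252
    x: enter (3,2) at t=2.3604 ← occupied
  → r_3 = 2.3604
beam 4: φ=135°, α=255°
  dir = (cos 255°, sin 255°) = (-0.2588, -0.9659); from cell (6,2)
  next x-line at t=1.0818, next y-line at t=0.3106; Δt_x=3.8637, Δt_y=1.0353
    y: enter (6,1) at t=0.3106
    x: enter (5,1) at t=1.0818
    y: enter (5,0) at t=1.3459 ← occupied
  → r_4 = 1.3459

ranges = [1.7807, 5.9011, 2.3604, 1.3459]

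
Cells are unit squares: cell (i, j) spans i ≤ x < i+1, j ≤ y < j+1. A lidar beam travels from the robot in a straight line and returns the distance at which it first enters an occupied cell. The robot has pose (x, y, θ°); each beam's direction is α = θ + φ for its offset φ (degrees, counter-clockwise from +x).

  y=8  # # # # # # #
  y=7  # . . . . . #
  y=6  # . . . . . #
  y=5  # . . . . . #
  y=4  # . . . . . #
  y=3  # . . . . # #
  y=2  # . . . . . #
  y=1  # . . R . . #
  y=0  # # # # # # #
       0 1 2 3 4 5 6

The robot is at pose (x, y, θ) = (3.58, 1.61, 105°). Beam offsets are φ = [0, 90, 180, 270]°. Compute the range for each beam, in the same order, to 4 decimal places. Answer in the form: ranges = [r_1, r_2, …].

ranges = [6.6154, 2.3569, 0.6315, 2.5054]

beam 1: φ=0°, α=105°
  dir = (cos 105°, sin 105°) = (-0.2588, 0.9659); from cell (3,1)
  next x-line at t=2.2409, next y-line at t=0.4038; Δt_x=3.8637, Δt_y=1.0353
    y: enter (3,2) at t=0.4038
    y: enter (3,3) at t=1.4390
    x: enter (2,3) at t=2.2409
    y: enter (2,4) at t=2.4743
    y: enter (2,5) at t=3.5096
    y: enter (2,6) at t=4.5449
    y: enter (2,7) at t=5.5801
    x: enter (1,7) at t=6.1047
    y: enter (1,8) at t=6.6154 ← occupied
  → r_1 = 6.6154
beam 2: φ=90°, α=195°
  dir = (cos 195°, sin 195°) = (-0.9659, -0.2588); from cell (3,1)
  next x-line at t=0.6005, next y-line at t=2.3569; Δt_x=1.0353, Δt_y=3.8637
    x: enter (2,1) at t=0.6005
    x: enter (1,1) at t=1.6357
    y: enter (1,0) at t=2.3569 ← occupied
  → r_2 = 2.3569
beam 3: φ=180°, α=285°
  dir = (cos 285°, sin 285°) = (0.2588, -0.9659); from cell (3,1)
  next x-line at t=1.6228, next y-line at t=0.6315; Δt_x=3.8637, Δt_y=1.0353
    y: enter (3,0) at t=0.6315 ← occupied
  → r_3 = 0.6315
beam 4: φ=270°, α=15°
  dir = (cos 15°, sin 15°) = (0.9659, 0.2588); from cell (3,1)
  next x-line at t=0.4348, next y-line at t=1.5068; Δt_x=1.0353, Δt_y=3.8637
    x: enter (4,1) at t=0.4348
    x: enter (5,1) at t=1.4701
    y: enter (5,2) at t=1.5068
    x: enter (6,2) at t=2.5054 ← occupied
  → r_4 = 2.5054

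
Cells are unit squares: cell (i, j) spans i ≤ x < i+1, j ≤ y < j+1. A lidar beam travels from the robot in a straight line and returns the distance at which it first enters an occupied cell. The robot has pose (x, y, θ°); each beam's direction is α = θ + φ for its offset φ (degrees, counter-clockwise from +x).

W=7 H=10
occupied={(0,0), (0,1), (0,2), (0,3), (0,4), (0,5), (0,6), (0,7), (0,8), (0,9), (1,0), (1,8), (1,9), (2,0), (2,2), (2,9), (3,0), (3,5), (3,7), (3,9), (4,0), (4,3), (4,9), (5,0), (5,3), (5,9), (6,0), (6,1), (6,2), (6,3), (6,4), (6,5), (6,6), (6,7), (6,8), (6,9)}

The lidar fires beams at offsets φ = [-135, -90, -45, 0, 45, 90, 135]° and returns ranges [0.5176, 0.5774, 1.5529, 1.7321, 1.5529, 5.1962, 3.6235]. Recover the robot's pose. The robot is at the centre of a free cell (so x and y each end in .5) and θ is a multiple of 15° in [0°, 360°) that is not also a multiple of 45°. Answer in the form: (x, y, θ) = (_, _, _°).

(x, y, θ) = (5.5, 7.5, 120°)

The pose lattice has 34·16 = 544 candidates. Test each by forward raycasting.
  (1.5, 5.5, 240°): beam 1 = 1.9319 ≠ 0.5176 ✗
  (3.5, 8.5, 300°): beam 1 = 1.5529 ≠ 0.5176 ✗
  (4.5, 6.5, 165°): beam 1 = 1.7321 ≠ 0.5176 ✗
  (2.5, 4.5, 345°): beam 1 = 1.7321 ≠ 0.5176 ✗
  …
  (5.5, 7.5, 120°): r_1=0.5176, r_2=0.5774, r_3=1.5529, r_4=1.7321, r_5=1.5529, r_6=5.1962, r_7=3.6235 — all match ✓
Unique over the lattice → pose = (5.5, 7.5, 120°).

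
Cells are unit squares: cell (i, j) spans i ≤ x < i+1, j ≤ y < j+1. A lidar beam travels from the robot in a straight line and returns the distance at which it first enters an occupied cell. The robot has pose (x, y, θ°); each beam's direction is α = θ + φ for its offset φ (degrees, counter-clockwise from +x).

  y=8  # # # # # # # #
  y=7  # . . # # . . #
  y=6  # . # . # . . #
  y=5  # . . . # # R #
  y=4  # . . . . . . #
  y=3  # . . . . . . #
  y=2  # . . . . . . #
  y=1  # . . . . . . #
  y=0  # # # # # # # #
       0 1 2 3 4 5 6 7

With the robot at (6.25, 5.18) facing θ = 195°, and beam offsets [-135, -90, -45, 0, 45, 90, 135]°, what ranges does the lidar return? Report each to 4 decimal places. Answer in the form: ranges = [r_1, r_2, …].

beam 1: φ=-135°, α=60°
  dir = (cos 60°, sin 60°) = (0.5000, 0.8660); from cell (6,5)
  next x-line at t=1.5000, next y-line at t=0.9469; Δt_x=2.0000, Δt_y=1.1547
    y: enter (6,6) at t=0.9469
    x: enter (7,6) at t=1.5000 ← occupied
  → r_1 = 1.5000
beam 2: φ=-90°, α=105°
  dir = (cos 105°, sin 105°) = (-0.2588, 0.9659); from cell (6,5)
  next x-line at t=0.9659, next y-line at t=0.8489; Δt_x=3.8637, Δt_y=1.0353
    y: enter (6,6) at t=0.8489
    x: enter (5,6) at t=0.9659
    y: enter (5,7) at t=1.8842
    y: enter (5,8) at t=2.9195 ← occupied
  → r_2 = 2.9195
beam 3: φ=-45°, α=150°
  dir = (cos 150°, sin 150°) = (-0.8660, 0.5000); from cell (6,5)
  next x-line at t=0.2887, next y-line at t=1.6400; Δt_x=1.1547, Δt_y=2.0000
    x: enter (5,5) at t=0.2887 ← occupied
  → r_3 = 0.2887
beam 4: φ=0°, α=195°
  dir = (cos 195°, sin 195°) = (-0.9659, -0.2588); from cell (6,5)
  next x-line at t=0.2588, next y-line at t=0.6955; Δt_x=1.0353, Δt_y=3.8637
    x: enter (5,5) at t=0.2588 ← occupied
  → r_4 = 0.2588
beam 5: φ=45°, α=240°
  dir = (cos 240°, sin 240°) = (-0.5000, -0.8660); from cell (6,5)
  next x-line at t=0.5000, next y-line at t=0.2078; Δt_x=2.0000, Δt_y=1.1547
    y: enter (6,4) at t=0.2078
    x: enter (5,4) at t=0.5000
    y: enter (5,3) at t=1.3625
    x: enter (4,3) at t=2.5000
    y: enter (4,2) at t=2.5172
    y: enter (4,1) at t=3.6719
    x: enter (3,1) at t=4.5000
    y: enter (3,0) at t=4.8266 ← occupied
  → r_5 = 4.8266
beam 6: φ=90°, α=285°
  dir = (cos 285°, sin 285°) = (0.2588, -0.9659); from cell (6,5)
  next x-line at t=2.8978, next y-line at t=0.1863; Δt_x=3.8637, Δt_y=1.0353
    y: enter (6,4) at t=0.1863
    y: enter (6,3) at t=1.2216
    y: enter (6,2) at t=2.2569
    x: enter (7,2) at t=2.8978 ← occupied
  → r_6 = 2.8978
beam 7: φ=135°, α=330°
  dir = (cos 330°, sin 330°) = (0.8660, -0.5000); from cell (6,5)
  next x-line at t=0.8660, next y-line at t=0.3600; Δt_x=1.1547, Δt_y=2.0000
    y: enter (6,4) at t=0.3600
    x: enter (7,4) at t=0.8660 ← occupied
  → r_7 = 0.8660

ranges = [1.5000, 2.9195, 0.2887, 0.2588, 4.8266, 2.8978, 0.8660]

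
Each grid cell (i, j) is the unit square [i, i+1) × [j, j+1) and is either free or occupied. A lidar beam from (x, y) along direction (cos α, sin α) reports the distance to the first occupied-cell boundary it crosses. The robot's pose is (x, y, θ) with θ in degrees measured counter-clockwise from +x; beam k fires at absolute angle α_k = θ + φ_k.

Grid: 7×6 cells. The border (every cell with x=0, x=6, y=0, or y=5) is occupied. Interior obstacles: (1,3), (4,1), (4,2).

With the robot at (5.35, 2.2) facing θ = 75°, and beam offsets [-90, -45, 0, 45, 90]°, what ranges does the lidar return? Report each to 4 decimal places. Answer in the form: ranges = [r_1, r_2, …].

ranges = [0.6729, 0.7506, 2.5114, 0.7000, 0.3623]

beam 1: φ=-90°, α=345°
  direction (0.9659, -0.2588); cell (5,2); t to first gridline: x 0.6729, y 0.7727 (then +1.0353 / +3.8637)
    (6,2) via x @ 0.6729  # hit
  → r_1 = 0.6729
beam 2: φ=-45°, α=30°
  direction (0.8660, 0.5000); cell (5,2); t to first gridline: x 0.7506, y 1.6000 (then +1.1547 / +2.0000)
    (6,2) via x @ 0.7506  # hit
  → r_2 = 0.7506
beam 3: φ=0°, α=75°
  direction (0.2588, 0.9659); cell (5,2); t to first gridline: x 2.5114, y 0.8282 (then +3.8637 / +1.0353)
    (5,3) via y @ 0.8282
    (5,4) via y @ 1.8635
    (6,4) via x @ 2.5114  # hit
  → r_3 = 2.5114
beam 4: φ=45°, α=120°
  direction (-0.5000, 0.8660); cell (5,2); t to first gridline: x 0.7000, y 0.9238 (then +2.0000 / +1.1547)
    (4,2) via x @ 0.7000  # hit
  → r_4 = 0.7000
beam 5: φ=90°, α=165°
  direction (-0.9659, 0.2588); cell (5,2); t to first gridline: x 0.3623, y 3.0910 (then +1.0353 / +3.8637)
    (4,2) via x @ 0.3623  # hit
  → r_5 = 0.3623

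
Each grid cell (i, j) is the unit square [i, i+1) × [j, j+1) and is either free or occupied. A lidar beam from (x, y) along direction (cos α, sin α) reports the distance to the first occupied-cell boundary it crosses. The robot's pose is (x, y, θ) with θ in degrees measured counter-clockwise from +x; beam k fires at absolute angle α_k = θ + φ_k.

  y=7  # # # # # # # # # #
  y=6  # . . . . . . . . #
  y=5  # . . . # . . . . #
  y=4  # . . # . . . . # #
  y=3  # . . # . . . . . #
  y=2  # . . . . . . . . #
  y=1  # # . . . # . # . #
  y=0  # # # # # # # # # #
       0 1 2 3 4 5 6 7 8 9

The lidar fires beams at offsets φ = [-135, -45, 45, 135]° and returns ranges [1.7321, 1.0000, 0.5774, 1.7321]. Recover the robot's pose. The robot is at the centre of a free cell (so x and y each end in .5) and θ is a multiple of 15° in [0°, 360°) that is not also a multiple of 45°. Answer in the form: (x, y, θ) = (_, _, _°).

Candidates: 41 free-cell centres × 16 headings = 656 poses. Raycast each; keep the one whose scan matches to 4 dp.
  (8.5, 2.5, 30°): beam 1 = 1.5529 ≠ 1.7321 ✗
  (4.5, 2.5, 30°): beam 1 = 1.5529 ≠ 1.7321 ✗
  (8.5, 2.5, 150°): beam 1 = 0.5176 ≠ 1.7321 ✗
  (5.5, 3.5, 15°): beam 1 = 2.8868 ≠ 1.7321 ✗
  …
  (2.5, 6.5, 75°): r_1=1.7321, r_2=1.0000, r_3=0.5774, r_4=1.7321 — all match ✓
Unique over the lattice → pose = (2.5, 6.5, 75°).

(x, y, θ) = (2.5, 6.5, 75°)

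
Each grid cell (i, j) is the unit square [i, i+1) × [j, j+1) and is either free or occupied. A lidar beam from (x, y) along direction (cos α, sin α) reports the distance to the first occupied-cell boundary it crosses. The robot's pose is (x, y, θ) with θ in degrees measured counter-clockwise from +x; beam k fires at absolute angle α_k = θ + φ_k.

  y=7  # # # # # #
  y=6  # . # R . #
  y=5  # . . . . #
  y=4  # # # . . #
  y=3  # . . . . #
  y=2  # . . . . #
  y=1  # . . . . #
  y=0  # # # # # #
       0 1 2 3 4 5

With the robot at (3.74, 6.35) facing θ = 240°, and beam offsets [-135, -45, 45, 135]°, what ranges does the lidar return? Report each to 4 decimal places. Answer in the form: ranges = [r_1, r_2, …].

beam 1: φ=-135°, α=105°
  cosα=-0.2588 sinα=0.9659 | (3,6) | tMaxX 2.8591 tMaxY 0.6729 | tΔX 3.8637 tΔY 1.0353
    t=0.6729 [y] (3,7) — stop
  → r_1 = 0.6729
beam 2: φ=-45°, α=195°
  cosα=-0.9659 sinα=-0.2588 | (3,6) | tMaxX 0.7661 tMaxY 1.3523 | tΔX 1.0353 tΔY 3.8637
    t=0.7661 [x] (2,6) — stop
  → r_2 = 0.7661
beam 3: φ=45°, α=285°
  cosα=0.2588 sinα=-0.9659 | (3,6) | tMaxX 1.0046 tMaxY 0.3623 | tΔX 3.8637 tΔY 1.0353
    t=0.3623 [y] (3,5)
    t=1.0046 [x] (4,5)
    t=1.3976 [y] (4,4)
    t=2.4329 [y] (4,3)
    t=3.4682 [y] (4,2)
    t=4.5035 [y] (4,1)
    t=4.8683 [x] (5,1) — stop
  → r_3 = 4.8683
beam 4: φ=135°, α=15°
  cosα=0.9659 sinα=0.2588 | (3,6) | tMaxX 0.2692 tMaxY 2.5114 | tΔX 1.0353 tΔY 3.8637
    t=0.2692 [x] (4,6)
    t=1.3044 [x] (5,6) — stop
  → r_4 = 1.3044

ranges = [0.6729, 0.7661, 4.8683, 1.3044]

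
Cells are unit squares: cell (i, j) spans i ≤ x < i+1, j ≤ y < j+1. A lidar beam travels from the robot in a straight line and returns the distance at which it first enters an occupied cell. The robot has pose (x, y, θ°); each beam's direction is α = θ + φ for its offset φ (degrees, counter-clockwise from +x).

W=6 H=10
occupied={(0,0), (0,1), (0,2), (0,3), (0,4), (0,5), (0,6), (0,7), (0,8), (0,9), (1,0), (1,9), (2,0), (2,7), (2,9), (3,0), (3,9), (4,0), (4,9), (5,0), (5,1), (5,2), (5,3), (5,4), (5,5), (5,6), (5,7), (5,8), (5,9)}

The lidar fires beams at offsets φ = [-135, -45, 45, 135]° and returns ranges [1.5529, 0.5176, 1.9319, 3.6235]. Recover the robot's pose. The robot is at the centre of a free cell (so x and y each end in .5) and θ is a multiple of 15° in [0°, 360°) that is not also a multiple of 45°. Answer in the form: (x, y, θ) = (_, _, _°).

(x, y, θ) = (4.5, 2.5, 30°)

Candidates: 31 free-cell centres × 16 headings = 496 poses. Raycast each; keep the one whose scan matches to 4 dp.
  (3.5, 8.5, 210°): beam 1 = 0.5176 ≠ 1.5529 ✗
  (3.5, 3.5, 330°): beam 1 = 2.5882 ≠ 1.5529 ✗
  (1.5, 1.5, 120°): beam 1 = 1.9319 ≠ 1.5529 ✗
  …
  (4.5, 2.5, 30°): r_1=1.5529, r_2=0.5176, r_3=1.9319, r_4=3.6235 — all match ✓
No second candidate reproduces the full scan.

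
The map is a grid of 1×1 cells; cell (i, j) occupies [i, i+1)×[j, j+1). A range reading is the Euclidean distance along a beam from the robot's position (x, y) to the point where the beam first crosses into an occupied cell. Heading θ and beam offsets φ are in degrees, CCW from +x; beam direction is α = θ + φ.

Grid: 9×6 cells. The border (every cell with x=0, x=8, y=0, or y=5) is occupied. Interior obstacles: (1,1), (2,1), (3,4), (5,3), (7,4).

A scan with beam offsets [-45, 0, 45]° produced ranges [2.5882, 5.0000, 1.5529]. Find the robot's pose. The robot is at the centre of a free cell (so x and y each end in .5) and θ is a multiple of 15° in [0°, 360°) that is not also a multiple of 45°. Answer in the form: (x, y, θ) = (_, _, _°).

Enumerate (i+0.5, j+0.5, θ) over the 23 free cells and 16 admissible headings. For each, cast all 3 beams and compare to the given ranges.
  (6.5, 1.5, 195°): beam 1 = 6.3509 ≠ 2.5882 ✗
  (4.5, 4.5, 255°): beam 1 = 0.5774 ≠ 2.5882 ✗
  (6.5, 1.5, 30°): beam 1 = 1.5529 ≠ 2.5882 ✗
  …
  (3.5, 3.5, 330°): r_1=2.5882, r_2=5.0000, r_3=1.5529 — all match ✓
Unique over the lattice → pose = (3.5, 3.5, 330°).

(x, y, θ) = (3.5, 3.5, 330°)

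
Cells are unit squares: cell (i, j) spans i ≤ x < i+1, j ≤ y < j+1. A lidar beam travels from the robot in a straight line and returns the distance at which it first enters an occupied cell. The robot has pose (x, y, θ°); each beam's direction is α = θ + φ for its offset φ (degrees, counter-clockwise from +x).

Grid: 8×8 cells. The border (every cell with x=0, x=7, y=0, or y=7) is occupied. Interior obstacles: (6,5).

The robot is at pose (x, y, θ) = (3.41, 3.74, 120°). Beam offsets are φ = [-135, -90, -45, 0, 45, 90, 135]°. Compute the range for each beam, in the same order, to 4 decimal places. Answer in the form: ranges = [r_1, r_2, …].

beam 1: φ=-135°, α=345°
  dir = (cos 345°, sin 345°) = (0.9659, -0.2588); from cell (3,3)
  next x-line at t=0.6108, next y-line at t=2.8591; Δt_x=1.0353, Δt_y=3.8637
    x: enter (4,3) at t=0.6108
    x: enter (5,3) at t=1.6461
    x: enter (6,3) at t=2.6814
    y: enter (6,2) at t=2.8591
    x: enter (7,2) at t=3.7166 ← occupied
  → r_1 = 3.7166
beam 2: φ=-90°, α=30°
  dir = (cos 30°, sin 30°) = (0.8660, 0.5000); from cell (3,3)
  next x-line at t=0.6813, next y-line at t=0.5200; Δt_x=1.1547, Δt_y=2.0000
    y: enter (3,4) at t=0.5200
    x: enter (4,4) at t=0.6813
    x: enter (5,4) at t=1.8360
    y: enter (5,5) at t=2.5200
    x: enter (6,5) at t=2.9907 ← occupied
  → r_2 = 2.9907
beam 3: φ=-45°, α=75°
  dir = (cos 75°, sin 75°) = (0.2588, 0.9659); from cell (3,3)
  next x-line at t=2.2796, next y-line at t=0.2692; Δt_x=3.8637, Δt_y=1.0353
    y: enter (3,4) at t=0.2692
    y: enter (3,5) at t=1.3044
    x: enter (4,5) at t=2.2796
    y: enter (4,6) at t=2.3397
    y: enter (4,7) at t=3.3750 ← occupied
  → r_3 = 3.3750
beam 4: φ=0°, α=120°
  dir = (cos 120°, sin 120°) = (-0.5000, 0.8660); from cell (3,3)
  next x-line at t=0.8200, next y-line at t=0.3002; Δt_x=2.0000, Δt_y=1.1547
    y: enter (3,4) at t=0.3002
    x: enter (2,4) at t=0.8200
    y: enter (2,5) at t=1.4549
    y: enter (2,6) at t=2.6096
    x: enter (1,6) at t=2.8200
    y: enter (1,7) at t=3.7643 ← occupied
  → r_4 = 3.7643
beam 5: φ=45°, α=165°
  dir = (cos 165°, sin 165°) = (-0.9659, 0.2588); from cell (3,3)
  next x-line at t=0.4245, next y-line at t=1.0046; Δt_x=1.0353, Δt_y=3.8637
    x: enter (2,3) at t=0.4245
    y: enter (2,4) at t=1.0046
    x: enter (1,4) at t=1.4597
    x: enter (0,4) at t=2.4950 ← occupied
  → r_5 = 2.4950
beam 6: φ=90°, α=210°
  dir = (cos 210°, sin 210°) = (-0.8660, -0.5000); from cell (3,3)
  next x-line at t=0.4734, next y-line at t=1.4800; Δt_x=1.1547, Δt_y=2.0000
    x: enter (2,3) at t=0.4734
    y: enter (2,2) at t=1.4800
    x: enter (1,2) at t=1.6281
    x: enter (0,2) at t=2.7828 ← occupied
  → r_6 = 2.7828
beam 7: φ=135°, α=255°
  dir = (cos 255°, sin 255°) = (-0.2588, -0.9659); from cell (3,3)
  next x-line at t=1.5841, next y-line at t=0.7661; Δt_x=3.8637, Δt_y=1.0353
    y: enter (3,2) at t=0.7661
    x: enter (2,2) at t=1.5841
    y: enter (2,1) at t=1.8014
    y: enter (2,0) at t=2.8367 ← occupied
  → r_7 = 2.8367

ranges = [3.7166, 2.9907, 3.3750, 3.7643, 2.4950, 2.7828, 2.8367]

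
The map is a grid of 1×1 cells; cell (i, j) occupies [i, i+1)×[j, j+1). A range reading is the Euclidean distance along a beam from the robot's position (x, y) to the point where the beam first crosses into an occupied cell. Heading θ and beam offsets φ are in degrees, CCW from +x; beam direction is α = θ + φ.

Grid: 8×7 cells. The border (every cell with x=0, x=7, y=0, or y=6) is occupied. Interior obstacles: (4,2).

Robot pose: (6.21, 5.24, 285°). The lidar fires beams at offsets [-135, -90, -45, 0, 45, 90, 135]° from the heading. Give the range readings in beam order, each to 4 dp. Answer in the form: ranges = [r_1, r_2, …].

beam 1: φ=-135°, α=150°
  d=(-0.8660,0.5000)  start (6,5)  tX=0.2425 tY=1.5200  stride 1/|dx|=1.1547 1/|dy|=2.0000
    cross x-line → (5,5), t=0.2425
    cross x-line → (4,5), t=1.3972
    cross y-line → (4,6), t=1.5200 (wall)
  → r_1 = 1.5200
beam 2: φ=-90°, α=195°
  d=(-0.9659,-0.2588)  start (6,5)  tX=0.2174 tY=0.9273  stride 1/|dx|=1.0353 1/|dy|=3.8637
    cross x-line → (5,5), t=0.2174
    cross y-line → (5,4), t=0.9273
    cross x-line → (4,4), t=1.2527
    cross x-line → (3,4), t=2.2880
    cross x-line → (2,4), t=3.3232
    cross x-line → (1,4), t=4.3585
    cross y-line → (1,3), t=4.7910
    cross x-line → (0,3), t=5.3938 (wall)
  → r_2 = 5.3938
beam 3: φ=-45°, α=240°
  d=(-0.5000,-0.8660)  start (6,5)  tX=0.4200 tY=0.2771  stride 1/|dx|=2.0000 1/|dy|=1.1547
    cross y-line → (6,4), t=0.2771
    cross x-line → (5,4), t=0.4200
    cross y-line → (5,3), t=1.4318
    cross x-line → (4,3), t=2.4200
    cross y-line → (4,2), t=2.5865 (wall)
  → r_3 = 2.5865
beam 4: φ=0°, α=285°
  d=(0.2588,-0.9659)  start (6,5)  tX=3.0523 tY=0.2485  stride 1/|dx|=3.8637 1/|dy|=1.0353
    cross y-line → (6,4), t=0.2485
    cross y-line → (6,3), t=1.2837
    cross y-line → (6,2), t=2.3190
    cross x-line → (7,2), t=3.0523 (wall)
  → r_4 = 3.0523
beam 5: φ=45°, α=330°
  d=(0.8660,-0.5000)  start (6,5)  tX=0.9122 tY=0.4800  stride 1/|dx|=1.1547 1/|dy|=2.0000
    cross y-line → (6,4), t=0.4800
    cross x-line → (7,4), t=0.9122 (wall)
  → r_5 = 0.9122
beam 6: φ=90°, α=15°
  d=(0.9659,0.2588)  start (6,5)  tX=0.8179 tY=2.9364  stride 1/|dx|=1.0353 1/|dy|=3.8637
    cross x-line → (7,5), t=0.8179 (wall)
  → r_6 = 0.8179
beam 7: φ=135°, α=60°
  d=(0.5000,0.8660)  start (6,5)  tX=1.5800 tY=0.8776  stride 1/|dx|=2.0000 1/|dy|=1.1547
    cross y-line → (6,6), t=0.8776 (wall)
  → r_7 = 0.8776

ranges = [1.5200, 5.3938, 2.5865, 3.0523, 0.9122, 0.8179, 0.8776]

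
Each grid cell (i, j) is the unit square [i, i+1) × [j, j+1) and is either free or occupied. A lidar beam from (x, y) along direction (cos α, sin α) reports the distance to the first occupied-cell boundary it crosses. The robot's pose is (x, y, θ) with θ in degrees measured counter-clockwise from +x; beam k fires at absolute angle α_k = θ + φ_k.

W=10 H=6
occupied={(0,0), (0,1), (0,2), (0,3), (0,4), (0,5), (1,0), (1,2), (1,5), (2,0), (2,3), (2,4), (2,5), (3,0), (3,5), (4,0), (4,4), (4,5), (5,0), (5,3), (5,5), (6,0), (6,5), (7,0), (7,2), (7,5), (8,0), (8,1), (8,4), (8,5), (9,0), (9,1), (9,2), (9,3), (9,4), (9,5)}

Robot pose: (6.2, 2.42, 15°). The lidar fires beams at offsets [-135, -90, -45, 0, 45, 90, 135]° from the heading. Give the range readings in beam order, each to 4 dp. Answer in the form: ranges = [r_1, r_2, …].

ranges = [1.6397, 1.4701, 2.0785, 0.8282, 2.9791, 0.7727, 1.1600]

beam 1: φ=-135°, α=240°
  dir = (cos 240°, sin 240°) = (-0.5000, -0.8660); from cell (6,2)
  next x-line at t=0.4000, next y-line at t=0.4850; Δt_x=2.0000, Δt_y=1.1547
    x: enter (5,2) at t=0.4000
    y: enter (5,1) at t=0.4850
    y: enter (5,0) at t=1.6397 ← occupied
  → r_1 = 1.6397
beam 2: φ=-90°, α=285°
  dir = (cos 285°, sin 285°) = (0.2588, -0.9659); from cell (6,2)
  next x-line at t=3.0910, next y-line at t=0.4348; Δt_x=3.8637, Δt_y=1.0353
    y: enter (6,1) at t=0.4348
    y: enter (6,0) at t=1.4701 ← occupied
  → r_2 = 1.4701
beam 3: φ=-45°, α=330°
  dir = (cos 330°, sin 330°) = (0.8660, -0.5000); from cell (6,2)
  next x-line at t=0.9238, next y-line at t=0.8400; Δt_x=1.1547, Δt_y=2.0000
    y: enter (6,1) at t=0.8400
    x: enter (7,1) at t=0.9238
    x: enter (8,1) at t=2.0785 ← occupied
  → r_3 = 2.0785
beam 4: φ=0°, α=15°
  dir = (cos 15°, sin 15°) = (0.9659, 0.2588); from cell (6,2)
  next x-line at t=0.8282, next y-line at t=2.2409; Δt_x=1.0353, Δt_y=3.8637
    x: enter (7,2) at t=0.8282 ← occupied
  → r_4 = 0.8282
beam 5: φ=45°, α=60°
  dir = (cos 60°, sin 60°) = (0.5000, 0.8660); from cell (6,2)
  next x-line at t=1.6000, next y-line at t=0.6697; Δt_x=2.0000, Δt_y=1.1547
    y: enter (6,3) at t=0.6697
    x: enter (7,3) at t=1.6000
    y: enter (7,4) at t=1.8244
    y: enter (7,5) at t=2.9791 ← occupied
  → r_5 = 2.9791
beam 6: φ=90°, α=105°
  dir = (cos 105°, sin 105°) = (-0.2588, 0.9659); from cell (6,2)
  next x-line at t=0.7727, next y-line at t=0.6005; Δt_x=3.8637, Δt_y=1.0353
    y: enter (6,3) at t=0.6005
    x: enter (5,3) at t=0.7727 ← occupied
  → r_6 = 0.7727
beam 7: φ=135°, α=150°
  dir = (cos 150°, sin 150°) = (-0.8660, 0.5000); from cell (6,2)
  next x-line at t=0.2309, next y-line at t=1.1600; Δt_x=1.1547, Δt_y=2.0000
    x: enter (5,2) at t=0.2309
    y: enter (5,3) at t=1.1600 ← occupied
  → r_7 = 1.1600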